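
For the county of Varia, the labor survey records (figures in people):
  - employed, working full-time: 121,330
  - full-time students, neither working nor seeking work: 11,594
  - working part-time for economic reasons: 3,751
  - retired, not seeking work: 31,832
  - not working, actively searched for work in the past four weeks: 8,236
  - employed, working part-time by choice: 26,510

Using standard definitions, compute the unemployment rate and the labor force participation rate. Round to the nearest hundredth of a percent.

Unemployment rate ≈ 5.15%; labor force participation rate ≈ 78.63%.

Employed = 121,330 + 3,751 + 26,510 = 151,591 (anyone who worked, including part-time for economic reasons, counts as employed).
Unemployed = 8,236.
Labor force = 151,591 + 8,236 = 159,827.
Not in labor force = 11,594 + 31,832 = 43,426 (those not working and not actively searching are outside the labor force).
Civilian working-age population = 159,827 + 43,426 = 203,253.
Unemployment rate = 8,236 / 159,827 = 5.15%.
Labor force participation rate = 159,827 / 203,253 = 78.63%.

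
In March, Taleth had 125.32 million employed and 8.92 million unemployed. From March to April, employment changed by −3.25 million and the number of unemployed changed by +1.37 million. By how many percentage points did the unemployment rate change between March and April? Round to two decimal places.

March: labor force = 125.32 + 8.92 = 134.24; u = 8.92/134.24 = 6.64%.
April: labor force = 122.07 + 10.29 = 132.36; u = 10.29/132.36 = 7.77%.
Change = 7.77% − 6.64% = +1.13 pp.

The unemployment rate changed by +1.13 percentage points.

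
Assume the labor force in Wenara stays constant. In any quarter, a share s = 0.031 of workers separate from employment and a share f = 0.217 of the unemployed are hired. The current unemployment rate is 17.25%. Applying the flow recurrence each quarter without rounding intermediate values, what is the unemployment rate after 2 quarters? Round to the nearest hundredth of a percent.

Unemployment rate after two quarters ≈ 15.19%.

With a fixed labor force, u_{t+1} = u_t + s·(1−u_t) − f·u_t = u_t·(1−s−f) + s.
Here 1−s−f = 0.752 and s = 0.031.
u_1 = 0.172500 × 0.752 + 0.031 = 0.160720.
u_2 = 0.160720 × 0.752 + 0.031 = 0.151861.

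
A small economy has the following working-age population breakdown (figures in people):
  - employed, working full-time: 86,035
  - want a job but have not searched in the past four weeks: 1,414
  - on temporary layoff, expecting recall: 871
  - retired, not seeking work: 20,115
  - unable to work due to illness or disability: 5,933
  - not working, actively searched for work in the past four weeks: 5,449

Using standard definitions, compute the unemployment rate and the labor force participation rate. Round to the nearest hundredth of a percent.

Unemployment rate ≈ 6.84%; labor force participation rate ≈ 77.08%.

Employed = 86,035.
Unemployed = 871 + 5,449 = 6,320 (jobless and actively searching, or on temporary layoff).
Labor force = 86,035 + 6,320 = 92,355.
Not in labor force = 1,414 + 20,115 + 5,933 = 27,462 (those not working and not actively searching are outside the labor force — including those who want a job but have given up searching).
Civilian working-age population = 92,355 + 27,462 = 119,817.
Unemployment rate = 6,320 / 92,355 = 6.84%.
Labor force participation rate = 92,355 / 119,817 = 77.08%.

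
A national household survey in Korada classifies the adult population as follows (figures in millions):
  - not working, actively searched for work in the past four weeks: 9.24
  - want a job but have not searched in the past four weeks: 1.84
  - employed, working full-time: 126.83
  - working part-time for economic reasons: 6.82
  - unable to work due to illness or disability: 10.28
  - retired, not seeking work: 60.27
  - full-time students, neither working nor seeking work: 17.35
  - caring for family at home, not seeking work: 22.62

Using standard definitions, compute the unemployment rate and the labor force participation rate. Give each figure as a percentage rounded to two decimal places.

Employed = 126.83 + 6.82 = 133.65 million (anyone who worked, including part-time for economic reasons, counts as employed).
Unemployed = 9.24 million.
Labor force = 133.65 + 9.24 = 142.89 million.
Not in labor force = 1.84 + 10.28 + 60.27 + 17.35 + 22.62 = 112.36 million (those not working and not actively searching are outside the labor force — including those who want a job but have given up searching).
Civilian working-age population = 142.89 + 112.36 = 255.25 million.
Unemployment rate = 9.24 / 142.89 = 6.47%.
Labor force participation rate = 142.89 / 255.25 = 55.98%.

Unemployment rate ≈ 6.47%; labor force participation rate ≈ 55.98%.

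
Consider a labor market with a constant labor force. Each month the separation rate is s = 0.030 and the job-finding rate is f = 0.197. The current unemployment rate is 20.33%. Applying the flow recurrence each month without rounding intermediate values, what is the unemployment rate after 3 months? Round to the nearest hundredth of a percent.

Unemployment rate after three months ≈ 16.50%.

With a fixed labor force, u_{t+1} = u_t + s·(1−u_t) − f·u_t = u_t·(1−s−f) + s.
Here 1−s−f = 0.773 and s = 0.030.
u_1 = 0.203300 × 0.773 + 0.030 = 0.187151.
u_2 = 0.187151 × 0.773 + 0.030 = 0.174668.
u_3 = 0.174668 × 0.773 + 0.030 = 0.165018.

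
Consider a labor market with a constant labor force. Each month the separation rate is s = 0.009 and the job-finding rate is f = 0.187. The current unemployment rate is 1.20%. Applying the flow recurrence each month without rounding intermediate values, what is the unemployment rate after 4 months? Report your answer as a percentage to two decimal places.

Unemployment rate after four months ≈ 3.17%.

With a fixed labor force, u_{t+1} = u_t + s·(1−u_t) − f·u_t = u_t·(1−s−f) + s.
Here 1−s−f = 0.804 and s = 0.009.
u_1 = 0.012000 × 0.804 + 0.009 = 0.018648.
u_2 = 0.018648 × 0.804 + 0.009 = 0.023993.
u_3 = 0.023993 × 0.804 + 0.009 = 0.028290.
u_4 = 0.028290 × 0.804 + 0.009 = 0.031745.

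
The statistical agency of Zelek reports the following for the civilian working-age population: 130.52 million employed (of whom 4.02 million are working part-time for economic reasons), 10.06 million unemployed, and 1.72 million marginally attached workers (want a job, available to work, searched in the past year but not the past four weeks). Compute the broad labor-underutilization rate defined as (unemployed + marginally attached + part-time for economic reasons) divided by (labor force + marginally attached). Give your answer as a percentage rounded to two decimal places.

Broad underutilization rate ≈ 11.10%.

Labor force = 130.52 + 10.06 = 140.58 million.
Numerator = 10.06 + 1.72 + 4.02 = 15.80 million.
Denominator = 140.58 + 1.72 = 142.30 million.
Broad rate = 15.80 / 142.30 = 11.10%.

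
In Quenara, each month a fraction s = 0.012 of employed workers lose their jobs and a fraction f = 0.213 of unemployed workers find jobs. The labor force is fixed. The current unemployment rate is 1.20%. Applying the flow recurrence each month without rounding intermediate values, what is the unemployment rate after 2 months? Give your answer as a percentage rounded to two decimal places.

With a fixed labor force, u_{t+1} = u_t + s·(1−u_t) − f·u_t = u_t·(1−s−f) + s.
Here 1−s−f = 0.775 and s = 0.012.
u_1 = 0.012000 × 0.775 + 0.012 = 0.021300.
u_2 = 0.021300 × 0.775 + 0.012 = 0.028508.

Unemployment rate after two months ≈ 2.85%.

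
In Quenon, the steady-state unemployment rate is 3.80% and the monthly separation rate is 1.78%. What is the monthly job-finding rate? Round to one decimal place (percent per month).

Job-finding rate ≈ 45.1% per month.

From u* = s/(s+f): f = s·(1−u)/u.
f = 1.78 × (1 − 0.0380) / 0.0380 = 1.7124 / 0.0380 ≈ 45.1% per month.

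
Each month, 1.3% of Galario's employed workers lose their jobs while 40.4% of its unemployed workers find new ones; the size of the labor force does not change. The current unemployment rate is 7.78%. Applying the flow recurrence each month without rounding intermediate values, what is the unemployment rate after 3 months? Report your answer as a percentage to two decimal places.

Unemployment rate after three months ≈ 4.04%.

With a fixed labor force, u_{t+1} = u_t + s·(1−u_t) − f·u_t = u_t·(1−s−f) + s.
Here 1−s−f = 0.583 and s = 0.013.
u_1 = 0.077800 × 0.583 + 0.013 = 0.058357.
u_2 = 0.058357 × 0.583 + 0.013 = 0.047022.
u_3 = 0.047022 × 0.583 + 0.013 = 0.040414.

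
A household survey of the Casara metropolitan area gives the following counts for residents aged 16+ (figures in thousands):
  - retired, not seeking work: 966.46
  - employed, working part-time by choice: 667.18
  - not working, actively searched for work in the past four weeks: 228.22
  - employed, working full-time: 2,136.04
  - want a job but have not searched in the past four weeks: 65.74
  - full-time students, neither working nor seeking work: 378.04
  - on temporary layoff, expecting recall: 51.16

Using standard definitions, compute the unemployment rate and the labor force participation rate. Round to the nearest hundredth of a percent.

Employed = 667.18 + 2,136.04 = 2,803.22 thousand.
Unemployed = 228.22 + 51.16 = 279.38 thousand (jobless and actively searching, or on temporary layoff).
Labor force = 2,803.22 + 279.38 = 3,082.60 thousand.
Not in labor force = 966.46 + 65.74 + 378.04 = 1,410.24 thousand (those not working and not actively searching are outside the labor force — including those who want a job but have given up searching).
Civilian working-age population = 3,082.60 + 1,410.24 = 4,492.84 thousand.
Unemployment rate = 279.38 / 3,082.60 = 9.06%.
Labor force participation rate = 3,082.60 / 4,492.84 = 68.61%.

Unemployment rate ≈ 9.06%; labor force participation rate ≈ 68.61%.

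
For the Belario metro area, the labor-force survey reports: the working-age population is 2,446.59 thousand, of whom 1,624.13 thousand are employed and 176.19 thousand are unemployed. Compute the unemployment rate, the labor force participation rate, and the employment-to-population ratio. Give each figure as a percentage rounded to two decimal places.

Unemployment rate ≈ 9.79%; labor force participation rate ≈ 73.58%; employment-population ratio ≈ 66.38%.

Labor force = employed + unemployed = 1,624.13 + 176.19 = 1,800.32 thousand.
Unemployment rate = 176.19 / 1,800.32 = 9.79%.
Labor force participation rate = 1,800.32 / 2,446.59 = 73.58%.
Employment-population ratio = 1,624.13 / 2,446.59 = 66.38%.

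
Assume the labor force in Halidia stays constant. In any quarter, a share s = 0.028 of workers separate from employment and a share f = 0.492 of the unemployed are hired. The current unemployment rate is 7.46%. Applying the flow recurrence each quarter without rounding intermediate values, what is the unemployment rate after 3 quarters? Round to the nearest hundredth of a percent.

Unemployment rate after three quarters ≈ 5.61%.

With a fixed labor force, u_{t+1} = u_t + s·(1−u_t) − f·u_t = u_t·(1−s−f) + s.
Here 1−s−f = 0.480 and s = 0.028.
u_1 = 0.074600 × 0.480 + 0.028 = 0.063808.
u_2 = 0.063808 × 0.480 + 0.028 = 0.058628.
u_3 = 0.058628 × 0.480 + 0.028 = 0.056141.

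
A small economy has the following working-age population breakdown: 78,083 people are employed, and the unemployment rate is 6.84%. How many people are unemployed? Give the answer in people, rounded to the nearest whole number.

Let U be the number unemployed. The labor force is E + U, and U/(E+U) = 0.0684.
So U = 0.0684 × 78,083 / (1 − 0.0684) = 5340.88 / 0.9316 ≈ 5,733.

About 5,733 are unemployed.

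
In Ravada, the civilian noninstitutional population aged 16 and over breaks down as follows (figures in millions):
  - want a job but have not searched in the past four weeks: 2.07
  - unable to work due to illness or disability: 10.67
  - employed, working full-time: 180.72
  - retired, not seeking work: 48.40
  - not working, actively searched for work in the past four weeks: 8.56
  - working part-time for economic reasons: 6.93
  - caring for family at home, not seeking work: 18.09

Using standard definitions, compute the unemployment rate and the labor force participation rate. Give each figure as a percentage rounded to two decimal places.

Employed = 180.72 + 6.93 = 187.65 million (anyone who worked, including part-time for economic reasons, counts as employed).
Unemployed = 8.56 million.
Labor force = 187.65 + 8.56 = 196.21 million.
Not in labor force = 2.07 + 10.67 + 48.40 + 18.09 = 79.23 million (those not working and not actively searching are outside the labor force — including those who want a job but have given up searching).
Civilian working-age population = 196.21 + 79.23 = 275.44 million.
Unemployment rate = 8.56 / 196.21 = 4.36%.
Labor force participation rate = 196.21 / 275.44 = 71.24%.

Unemployment rate ≈ 4.36%; labor force participation rate ≈ 71.24%.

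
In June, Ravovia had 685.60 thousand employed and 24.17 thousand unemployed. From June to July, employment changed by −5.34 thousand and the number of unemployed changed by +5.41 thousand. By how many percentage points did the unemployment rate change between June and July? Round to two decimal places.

June: labor force = 685.60 + 24.17 = 709.77; u = 24.17/709.77 = 3.41%.
July: labor force = 680.26 + 29.58 = 709.84; u = 29.58/709.84 = 4.17%.
Change = 4.17% − 3.41% = +0.76 pp.

The unemployment rate changed by +0.76 percentage points.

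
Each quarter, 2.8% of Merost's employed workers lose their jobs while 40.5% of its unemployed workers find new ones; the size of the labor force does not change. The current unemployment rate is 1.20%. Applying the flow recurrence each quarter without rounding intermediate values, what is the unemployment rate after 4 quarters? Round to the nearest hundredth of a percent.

With a fixed labor force, u_{t+1} = u_t + s·(1−u_t) − f·u_t = u_t·(1−s−f) + s.
Here 1−s−f = 0.567 and s = 0.028.
u_1 = 0.012000 × 0.567 + 0.028 = 0.034804.
u_2 = 0.034804 × 0.567 + 0.028 = 0.047734.
u_3 = 0.047734 × 0.567 + 0.028 = 0.055065.
u_4 = 0.055065 × 0.567 + 0.028 = 0.059222.

Unemployment rate after four quarters ≈ 5.92%.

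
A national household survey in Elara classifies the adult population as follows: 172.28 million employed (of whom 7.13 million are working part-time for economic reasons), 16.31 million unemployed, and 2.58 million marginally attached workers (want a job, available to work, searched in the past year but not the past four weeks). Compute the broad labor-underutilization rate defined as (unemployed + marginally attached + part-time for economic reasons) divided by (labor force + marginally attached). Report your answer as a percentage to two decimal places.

Labor force = 172.28 + 16.31 = 188.59 million.
Numerator = 16.31 + 2.58 + 7.13 = 26.02 million.
Denominator = 188.59 + 2.58 = 191.17 million.
Broad rate = 26.02 / 191.17 = 13.61%.

Broad underutilization rate ≈ 13.61%.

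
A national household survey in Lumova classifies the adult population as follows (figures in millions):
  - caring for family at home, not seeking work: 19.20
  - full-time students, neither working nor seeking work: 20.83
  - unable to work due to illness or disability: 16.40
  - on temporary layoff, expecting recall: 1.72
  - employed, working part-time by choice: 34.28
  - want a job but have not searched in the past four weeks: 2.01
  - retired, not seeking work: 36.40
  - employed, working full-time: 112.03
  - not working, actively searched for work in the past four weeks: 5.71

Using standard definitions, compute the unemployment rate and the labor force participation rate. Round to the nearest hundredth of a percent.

Unemployment rate ≈ 4.83%; labor force participation rate ≈ 61.85%.

Employed = 34.28 + 112.03 = 146.31 million.
Unemployed = 1.72 + 5.71 = 7.43 million (jobless and actively searching, or on temporary layoff).
Labor force = 146.31 + 7.43 = 153.74 million.
Not in labor force = 19.20 + 20.83 + 16.40 + 2.01 + 36.40 = 94.84 million (those not working and not actively searching are outside the labor force — including those who want a job but have given up searching).
Civilian working-age population = 153.74 + 94.84 = 248.58 million.
Unemployment rate = 7.43 / 153.74 = 4.83%.
Labor force participation rate = 153.74 / 248.58 = 61.85%.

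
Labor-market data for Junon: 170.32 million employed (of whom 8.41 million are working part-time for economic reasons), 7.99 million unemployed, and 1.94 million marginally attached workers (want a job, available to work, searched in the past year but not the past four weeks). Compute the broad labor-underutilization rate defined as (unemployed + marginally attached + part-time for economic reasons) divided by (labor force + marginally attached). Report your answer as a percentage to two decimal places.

Labor force = 170.32 + 7.99 = 178.31 million.
Numerator = 7.99 + 1.94 + 8.41 = 18.34 million.
Denominator = 178.31 + 1.94 = 180.25 million.
Broad rate = 18.34 / 180.25 = 10.17%.

Broad underutilization rate ≈ 10.17%.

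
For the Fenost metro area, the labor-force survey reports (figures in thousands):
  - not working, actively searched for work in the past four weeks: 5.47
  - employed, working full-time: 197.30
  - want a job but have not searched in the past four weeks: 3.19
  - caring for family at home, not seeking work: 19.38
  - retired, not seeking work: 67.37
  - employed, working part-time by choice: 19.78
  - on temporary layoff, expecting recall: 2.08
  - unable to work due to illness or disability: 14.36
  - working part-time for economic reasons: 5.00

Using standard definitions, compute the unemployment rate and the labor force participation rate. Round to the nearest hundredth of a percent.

Employed = 197.30 + 19.78 + 5.00 = 222.08 thousand (anyone who worked, including part-time for economic reasons, counts as employed).
Unemployed = 5.47 + 2.08 = 7.55 thousand (jobless and actively searching, or on temporary layoff).
Labor force = 222.08 + 7.55 = 229.63 thousand.
Not in labor force = 3.19 + 19.38 + 67.37 + 14.36 = 104.30 thousand (those not working and not actively searching are outside the labor force — including those who want a job but have given up searching).
Civilian working-age population = 229.63 + 104.30 = 333.93 thousand.
Unemployment rate = 7.55 / 229.63 = 3.29%.
Labor force participation rate = 229.63 / 333.93 = 68.77%.

Unemployment rate ≈ 3.29%; labor force participation rate ≈ 68.77%.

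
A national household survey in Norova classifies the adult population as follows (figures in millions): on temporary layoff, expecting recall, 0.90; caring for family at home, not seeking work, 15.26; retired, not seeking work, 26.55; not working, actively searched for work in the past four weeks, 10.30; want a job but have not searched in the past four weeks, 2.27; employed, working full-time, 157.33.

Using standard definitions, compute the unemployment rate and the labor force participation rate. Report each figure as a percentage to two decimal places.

Unemployment rate ≈ 6.65%; labor force participation rate ≈ 79.27%.

Employed = 157.33 million.
Unemployed = 0.90 + 10.30 = 11.20 million (jobless and actively searching, or on temporary layoff).
Labor force = 157.33 + 11.20 = 168.53 million.
Not in labor force = 15.26 + 26.55 + 2.27 = 44.08 million (those not working and not actively searching are outside the labor force — including those who want a job but have given up searching).
Civilian working-age population = 168.53 + 44.08 = 212.61 million.
Unemployment rate = 11.20 / 168.53 = 6.65%.
Labor force participation rate = 168.53 / 212.61 = 79.27%.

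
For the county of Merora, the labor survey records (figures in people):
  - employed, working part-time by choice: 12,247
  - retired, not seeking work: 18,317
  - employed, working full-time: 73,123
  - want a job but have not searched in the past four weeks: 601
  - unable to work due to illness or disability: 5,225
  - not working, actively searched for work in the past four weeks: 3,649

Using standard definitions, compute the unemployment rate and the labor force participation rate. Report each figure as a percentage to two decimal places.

Employed = 12,247 + 73,123 = 85,370.
Unemployed = 3,649.
Labor force = 85,370 + 3,649 = 89,019.
Not in labor force = 18,317 + 601 + 5,225 = 24,143 (those not working and not actively searching are outside the labor force — including those who want a job but have given up searching).
Civilian working-age population = 89,019 + 24,143 = 113,162.
Unemployment rate = 3,649 / 89,019 = 4.10%.
Labor force participation rate = 89,019 / 113,162 = 78.67%.

Unemployment rate ≈ 4.10%; labor force participation rate ≈ 78.67%.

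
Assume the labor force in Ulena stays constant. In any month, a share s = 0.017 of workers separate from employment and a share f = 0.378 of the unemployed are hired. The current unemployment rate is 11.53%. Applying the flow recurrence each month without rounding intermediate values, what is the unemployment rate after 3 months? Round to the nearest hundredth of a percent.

Unemployment rate after three months ≈ 5.90%.

With a fixed labor force, u_{t+1} = u_t + s·(1−u_t) − f·u_t = u_t·(1−s−f) + s.
Here 1−s−f = 0.605 and s = 0.017.
u_1 = 0.115300 × 0.605 + 0.017 = 0.086757.
u_2 = 0.086757 × 0.605 + 0.017 = 0.069488.
u_3 = 0.069488 × 0.605 + 0.017 = 0.059040.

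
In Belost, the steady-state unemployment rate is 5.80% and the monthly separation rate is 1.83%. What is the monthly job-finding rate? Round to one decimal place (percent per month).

Job-finding rate ≈ 29.7% per month.

From u* = s/(s+f): f = s·(1−u)/u.
f = 1.83 × (1 − 0.0580) / 0.0580 = 1.7239 / 0.0580 ≈ 29.7% per month.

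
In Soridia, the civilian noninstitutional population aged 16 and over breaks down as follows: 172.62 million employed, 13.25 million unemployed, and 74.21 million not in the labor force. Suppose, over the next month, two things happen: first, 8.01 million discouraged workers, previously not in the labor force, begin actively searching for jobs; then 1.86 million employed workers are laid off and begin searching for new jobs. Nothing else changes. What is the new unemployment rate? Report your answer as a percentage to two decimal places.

New unemployment rate ≈ 11.92%.

Initially, labor force = 172.62 + 13.25 = 185.87 million, so u = 13.25/185.87 = 7.13%.
After the first change, unemployed and labor force both rise by 8.01 → E = 172.62, U = 21.26, labor force = 193.88 million.
After the second change, employed falls and unemployed rises by 1.86; labor force unchanged → E = 170.76, U = 23.12, labor force = 193.88 million.
New unemployment rate = 23.12 / 193.88 = 11.92%.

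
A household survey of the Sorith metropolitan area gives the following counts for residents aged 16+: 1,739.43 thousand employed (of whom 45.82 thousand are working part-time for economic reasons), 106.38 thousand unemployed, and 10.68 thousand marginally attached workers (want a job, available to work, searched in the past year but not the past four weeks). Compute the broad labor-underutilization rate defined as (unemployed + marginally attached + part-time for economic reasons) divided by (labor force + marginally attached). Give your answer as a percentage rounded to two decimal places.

Broad underutilization rate ≈ 8.77%.

Labor force = 1,739.43 + 106.38 = 1,845.81 thousand.
Numerator = 106.38 + 10.68 + 45.82 = 162.88 thousand.
Denominator = 1,845.81 + 10.68 = 1,856.49 thousand.
Broad rate = 162.88 / 1,856.49 = 8.77%.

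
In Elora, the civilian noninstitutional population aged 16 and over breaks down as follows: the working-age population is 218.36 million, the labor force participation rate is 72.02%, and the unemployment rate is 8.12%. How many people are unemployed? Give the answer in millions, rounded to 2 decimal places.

About 12.77 million are unemployed.

Labor force = 0.7202 × 218.36 = 157.26 million.
Unemployed = 0.0812 × 157.26 ≈ 12.77 million.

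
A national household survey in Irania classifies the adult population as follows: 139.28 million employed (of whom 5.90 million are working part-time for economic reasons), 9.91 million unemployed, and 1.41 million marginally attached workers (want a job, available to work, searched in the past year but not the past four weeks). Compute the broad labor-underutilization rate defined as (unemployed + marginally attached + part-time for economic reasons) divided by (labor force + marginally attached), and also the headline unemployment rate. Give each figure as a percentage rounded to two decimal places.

Labor force = 139.28 + 9.91 = 149.19 million.
Numerator = 9.91 + 1.41 + 5.90 = 17.22 million.
Denominator = 149.19 + 1.41 = 150.60 million.
Broad rate = 17.22 / 150.60 = 11.43%.
Headline unemployment rate = 9.91 / 149.19 = 6.64%.

Broad underutilization rate ≈ 11.43%; headline unemployment rate ≈ 6.64%.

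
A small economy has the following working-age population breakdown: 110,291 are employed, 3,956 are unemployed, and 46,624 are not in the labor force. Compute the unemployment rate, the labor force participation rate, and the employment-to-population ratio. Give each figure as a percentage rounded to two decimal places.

Labor force = employed + unemployed = 110,291 + 3,956 = 114,247.
Working-age population = 114,247 + 46,624 = 160,871.
Unemployment rate = 3,956 / 114,247 = 3.46%.
Labor force participation rate = 114,247 / 160,871 = 71.02%.
Employment-population ratio = 110,291 / 160,871 = 68.56%.

Unemployment rate ≈ 3.46%; labor force participation rate ≈ 71.02%; employment-population ratio ≈ 68.56%.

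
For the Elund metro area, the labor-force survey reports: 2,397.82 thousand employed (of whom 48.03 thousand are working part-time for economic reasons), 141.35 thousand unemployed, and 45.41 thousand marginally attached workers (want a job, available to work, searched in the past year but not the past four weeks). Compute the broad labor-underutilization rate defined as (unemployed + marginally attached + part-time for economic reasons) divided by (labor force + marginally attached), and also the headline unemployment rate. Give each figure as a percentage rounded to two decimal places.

Broad underutilization rate ≈ 9.08%; headline unemployment rate ≈ 5.57%.

Labor force = 2,397.82 + 141.35 = 2,539.17 thousand.
Numerator = 141.35 + 45.41 + 48.03 = 234.79 thousand.
Denominator = 2,539.17 + 45.41 = 2,584.58 thousand.
Broad rate = 234.79 / 2,584.58 = 9.08%.
Headline unemployment rate = 141.35 / 2,539.17 = 5.57%.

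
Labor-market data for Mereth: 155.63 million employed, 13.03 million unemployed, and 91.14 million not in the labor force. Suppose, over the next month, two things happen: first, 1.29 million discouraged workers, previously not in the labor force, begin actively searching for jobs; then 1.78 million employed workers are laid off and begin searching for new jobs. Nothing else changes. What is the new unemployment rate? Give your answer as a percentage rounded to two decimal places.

New unemployment rate ≈ 9.47%.

Initially, labor force = 155.63 + 13.03 = 168.66 million, so u = 13.03/168.66 = 7.73%.
After the first change, unemployed and labor force both rise by 1.29 → E = 155.63, U = 14.32, labor force = 169.95 million.
After the second change, employed falls and unemployed rises by 1.78; labor force unchanged → E = 153.85, U = 16.10, labor force = 169.95 million.
New unemployment rate = 16.10 / 169.95 = 9.47%.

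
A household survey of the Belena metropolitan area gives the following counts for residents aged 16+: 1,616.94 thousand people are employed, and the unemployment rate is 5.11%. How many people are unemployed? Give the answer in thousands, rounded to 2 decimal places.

About 87.08 thousand are unemployed.

Let U be the number unemployed. The labor force is E + U, and U/(E+U) = 0.0511.
So U = 0.0511 × 1,616.94 / (1 − 0.0511) = 82.6256 / 0.9489 ≈ 87.08 thousand.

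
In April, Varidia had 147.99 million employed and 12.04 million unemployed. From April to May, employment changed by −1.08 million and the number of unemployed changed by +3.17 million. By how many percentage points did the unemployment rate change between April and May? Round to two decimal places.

The unemployment rate changed by +1.86 percentage points.

April: labor force = 147.99 + 12.04 = 160.03; u = 12.04/160.03 = 7.52%.
May: labor force = 146.91 + 15.21 = 162.12; u = 15.21/162.12 = 9.38%.
Change = 9.38% − 7.52% = +1.86 pp.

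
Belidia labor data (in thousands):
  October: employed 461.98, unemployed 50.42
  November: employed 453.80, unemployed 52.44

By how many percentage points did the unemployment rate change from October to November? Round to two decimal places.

The unemployment rate changed by +0.52 percentage points.

October: labor force = 461.98 + 50.42 = 512.40; u = 50.42/512.40 = 9.84%.
November: labor force = 453.80 + 52.44 = 506.24; u = 52.44/506.24 = 10.36%.
Change = 10.36% − 9.84% = +0.52 pp.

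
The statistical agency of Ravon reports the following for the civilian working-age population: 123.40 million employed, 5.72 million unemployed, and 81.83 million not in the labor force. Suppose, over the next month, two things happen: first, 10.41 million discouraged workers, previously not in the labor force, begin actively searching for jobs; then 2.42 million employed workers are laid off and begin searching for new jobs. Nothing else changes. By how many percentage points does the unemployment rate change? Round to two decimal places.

The unemployment rate changes by +8.86 percentage points.

Initially, labor force = 123.40 + 5.72 = 129.12 million, so u = 5.72/129.12 = 4.43%.
After the first change, unemployed and labor force both rise by 10.41 → E = 123.40, U = 16.13, labor force = 139.53 million.
After the second change, employed falls and unemployed rises by 2.42; labor force unchanged → E = 120.98, U = 18.55, labor force = 139.53 million.
New unemployment rate = 18.55 / 139.53 = 13.29%.
Change = 13.29% − 4.43% = +8.86 percentage points.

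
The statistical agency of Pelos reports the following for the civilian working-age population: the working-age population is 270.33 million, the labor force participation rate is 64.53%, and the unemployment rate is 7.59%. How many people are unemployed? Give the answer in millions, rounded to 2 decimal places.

About 13.24 million are unemployed.

Labor force = 0.6453 × 270.33 = 174.44 million.
Unemployed = 0.0759 × 174.44 ≈ 13.24 million.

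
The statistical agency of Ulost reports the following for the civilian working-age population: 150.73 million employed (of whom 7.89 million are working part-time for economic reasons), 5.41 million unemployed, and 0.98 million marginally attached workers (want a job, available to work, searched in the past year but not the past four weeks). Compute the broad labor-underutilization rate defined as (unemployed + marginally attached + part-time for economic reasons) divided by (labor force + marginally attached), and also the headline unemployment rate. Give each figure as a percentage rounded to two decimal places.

Broad underutilization rate ≈ 9.09%; headline unemployment rate ≈ 3.46%.

Labor force = 150.73 + 5.41 = 156.14 million.
Numerator = 5.41 + 0.98 + 7.89 = 14.28 million.
Denominator = 156.14 + 0.98 = 157.12 million.
Broad rate = 14.28 / 157.12 = 9.09%.
Headline unemployment rate = 5.41 / 156.14 = 3.46%.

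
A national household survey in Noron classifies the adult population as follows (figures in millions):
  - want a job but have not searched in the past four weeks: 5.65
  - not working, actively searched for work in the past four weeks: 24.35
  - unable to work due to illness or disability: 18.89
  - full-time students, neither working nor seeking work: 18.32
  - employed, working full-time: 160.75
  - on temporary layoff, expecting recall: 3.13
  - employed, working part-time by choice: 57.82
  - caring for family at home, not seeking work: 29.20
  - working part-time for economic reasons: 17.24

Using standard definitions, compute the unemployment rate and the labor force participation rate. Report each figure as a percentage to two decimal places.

Employed = 160.75 + 57.82 + 17.24 = 235.81 million (anyone who worked, including part-time for economic reasons, counts as employed).
Unemployed = 24.35 + 3.13 = 27.48 million (jobless and actively searching, or on temporary layoff).
Labor force = 235.81 + 27.48 = 263.29 million.
Not in labor force = 5.65 + 18.89 + 18.32 + 29.20 = 72.06 million (those not working and not actively searching are outside the labor force — including those who want a job but have given up searching).
Civilian working-age population = 263.29 + 72.06 = 335.35 million.
Unemployment rate = 27.48 / 263.29 = 10.44%.
Labor force participation rate = 263.29 / 335.35 = 78.51%.

Unemployment rate ≈ 10.44%; labor force participation rate ≈ 78.51%.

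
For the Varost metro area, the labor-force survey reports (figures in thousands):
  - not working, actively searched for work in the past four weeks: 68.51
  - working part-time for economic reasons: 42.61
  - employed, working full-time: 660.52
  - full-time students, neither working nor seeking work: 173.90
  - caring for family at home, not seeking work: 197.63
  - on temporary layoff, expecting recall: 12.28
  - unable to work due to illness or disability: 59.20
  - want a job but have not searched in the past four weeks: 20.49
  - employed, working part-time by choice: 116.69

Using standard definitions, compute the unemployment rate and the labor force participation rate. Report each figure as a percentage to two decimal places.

Unemployment rate ≈ 8.97%; labor force participation rate ≈ 66.62%.

Employed = 42.61 + 660.52 + 116.69 = 819.82 thousand (anyone who worked, including part-time for economic reasons, counts as employed).
Unemployed = 68.51 + 12.28 = 80.79 thousand (jobless and actively searching, or on temporary layoff).
Labor force = 819.82 + 80.79 = 900.61 thousand.
Not in labor force = 173.90 + 197.63 + 59.20 + 20.49 = 451.22 thousand (those not working and not actively searching are outside the labor force — including those who want a job but have given up searching).
Civilian working-age population = 900.61 + 451.22 = 1,351.83 thousand.
Unemployment rate = 80.79 / 900.61 = 8.97%.
Labor force participation rate = 900.61 / 1,351.83 = 66.62%.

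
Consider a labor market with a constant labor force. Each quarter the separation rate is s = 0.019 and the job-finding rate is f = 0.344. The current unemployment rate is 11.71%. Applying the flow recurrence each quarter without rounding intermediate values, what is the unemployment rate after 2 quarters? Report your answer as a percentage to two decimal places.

With a fixed labor force, u_{t+1} = u_t + s·(1−u_t) − f·u_t = u_t·(1−s−f) + s.
Here 1−s−f = 0.637 and s = 0.019.
u_1 = 0.117100 × 0.637 + 0.019 = 0.093593.
u_2 = 0.093593 × 0.637 + 0.019 = 0.078619.

Unemployment rate after two quarters ≈ 7.86%.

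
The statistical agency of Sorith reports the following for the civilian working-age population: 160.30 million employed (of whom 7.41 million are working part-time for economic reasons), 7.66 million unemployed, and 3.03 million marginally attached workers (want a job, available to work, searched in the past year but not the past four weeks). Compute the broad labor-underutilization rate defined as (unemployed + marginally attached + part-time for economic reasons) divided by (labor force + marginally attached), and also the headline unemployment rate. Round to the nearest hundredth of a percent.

Broad underutilization rate ≈ 10.59%; headline unemployment rate ≈ 4.56%.

Labor force = 160.30 + 7.66 = 167.96 million.
Numerator = 7.66 + 3.03 + 7.41 = 18.10 million.
Denominator = 167.96 + 3.03 = 170.99 million.
Broad rate = 18.10 / 170.99 = 10.59%.
Headline unemployment rate = 7.66 / 167.96 = 4.56%.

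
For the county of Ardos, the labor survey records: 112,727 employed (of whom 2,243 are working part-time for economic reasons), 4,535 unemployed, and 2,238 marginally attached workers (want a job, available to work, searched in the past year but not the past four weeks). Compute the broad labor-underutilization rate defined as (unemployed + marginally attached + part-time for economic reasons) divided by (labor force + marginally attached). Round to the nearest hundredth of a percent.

Labor force = 112,727 + 4,535 = 117,262.
Numerator = 4,535 + 2,238 + 2,243 = 9,016.
Denominator = 117,262 + 2,238 = 119,500.
Broad rate = 9,016 / 119,500 = 7.54%.

Broad underutilization rate ≈ 7.54%.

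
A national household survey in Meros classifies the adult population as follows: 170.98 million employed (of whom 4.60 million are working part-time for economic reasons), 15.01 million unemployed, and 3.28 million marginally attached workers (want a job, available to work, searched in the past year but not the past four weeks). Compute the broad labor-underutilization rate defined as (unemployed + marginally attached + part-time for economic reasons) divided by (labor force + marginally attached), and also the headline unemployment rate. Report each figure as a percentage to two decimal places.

Broad underutilization rate ≈ 12.09%; headline unemployment rate ≈ 8.07%.

Labor force = 170.98 + 15.01 = 185.99 million.
Numerator = 15.01 + 3.28 + 4.60 = 22.89 million.
Denominator = 185.99 + 3.28 = 189.27 million.
Broad rate = 22.89 / 189.27 = 12.09%.
Headline unemployment rate = 15.01 / 185.99 = 8.07%.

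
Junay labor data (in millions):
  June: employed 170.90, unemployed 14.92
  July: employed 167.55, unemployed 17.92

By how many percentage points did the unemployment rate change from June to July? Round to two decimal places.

The unemployment rate changed by +1.63 percentage points.

June: labor force = 170.90 + 14.92 = 185.82; u = 14.92/185.82 = 8.03%.
July: labor force = 167.55 + 17.92 = 185.47; u = 17.92/185.47 = 9.66%.
Change = 9.66% − 8.03% = +1.63 pp.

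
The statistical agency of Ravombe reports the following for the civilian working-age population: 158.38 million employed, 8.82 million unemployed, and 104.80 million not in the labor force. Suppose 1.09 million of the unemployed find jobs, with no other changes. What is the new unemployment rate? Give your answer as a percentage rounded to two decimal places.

New unemployment rate ≈ 4.62%.

Initially, labor force = 158.38 + 8.82 = 167.20 million, so u = 8.82/167.20 = 5.28%.
After the change, unemployed falls and employed rises by 1.09; labor force unchanged → E = 159.47, U = 7.73, labor force = 167.20 million.
New unemployment rate = 7.73 / 167.20 = 4.62%.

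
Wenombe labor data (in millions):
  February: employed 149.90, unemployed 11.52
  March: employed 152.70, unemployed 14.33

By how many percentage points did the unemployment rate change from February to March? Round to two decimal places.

February: labor force = 149.90 + 11.52 = 161.42; u = 11.52/161.42 = 7.14%.
March: labor force = 152.70 + 14.33 = 167.03; u = 14.33/167.03 = 8.58%.
Change = 8.58% − 7.14% = +1.44 pp.

The unemployment rate changed by +1.44 percentage points.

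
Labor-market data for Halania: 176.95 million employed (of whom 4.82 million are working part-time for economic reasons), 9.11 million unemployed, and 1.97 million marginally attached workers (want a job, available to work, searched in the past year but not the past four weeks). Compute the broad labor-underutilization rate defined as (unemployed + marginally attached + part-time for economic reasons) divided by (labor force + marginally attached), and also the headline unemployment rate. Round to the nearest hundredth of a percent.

Labor force = 176.95 + 9.11 = 186.06 million.
Numerator = 9.11 + 1.97 + 4.82 = 15.90 million.
Denominator = 186.06 + 1.97 = 188.03 million.
Broad rate = 15.90 / 188.03 = 8.46%.
Headline unemployment rate = 9.11 / 186.06 = 4.90%.

Broad underutilization rate ≈ 8.46%; headline unemployment rate ≈ 4.90%.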